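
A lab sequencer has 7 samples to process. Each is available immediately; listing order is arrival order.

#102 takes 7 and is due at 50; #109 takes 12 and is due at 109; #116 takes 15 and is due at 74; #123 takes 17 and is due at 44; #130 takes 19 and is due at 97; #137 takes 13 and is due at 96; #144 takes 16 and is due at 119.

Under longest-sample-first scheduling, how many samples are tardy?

LPT (decreasing processing time): #130 #123 #144 #116 #137 #109 #102.
#130: 0→19, due 97, tardiness 0
#123: 19→36, due 44, tardiness 0
#144: 36→52, due 119, tardiness 0
#116: 52→67, due 74, tardiness 0
#137: 67→80, due 96, tardiness 0
#109: 80→92, due 109, tardiness 0
#102: 92→99, due 50, tardiness 49
Late samples: 1.

1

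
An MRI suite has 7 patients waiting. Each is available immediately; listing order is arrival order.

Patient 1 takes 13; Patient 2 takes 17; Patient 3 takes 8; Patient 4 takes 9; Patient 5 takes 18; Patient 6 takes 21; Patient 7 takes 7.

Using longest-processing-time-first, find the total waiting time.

LPT (decreasing processing time): Patient 6 Patient 5 Patient 2 Patient 1 Patient 4 Patient 3 Patient 7.
Patient 6: waits 0, runs 0→21
Patient 5: waits 21, runs 21→39
Patient 2: waits 39, runs 39→56
Patient 1: waits 56, runs 56→69
Patient 4: waits 69, runs 69→78
Patient 3: waits 78, runs 78→86
Patient 7: waits 86, runs 86→93
Sum = 0+21+39+56+69+78+86 = 349.

349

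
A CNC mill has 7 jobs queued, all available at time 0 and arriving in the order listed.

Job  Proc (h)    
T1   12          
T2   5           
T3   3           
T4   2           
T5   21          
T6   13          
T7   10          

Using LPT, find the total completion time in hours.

348

LPT (decreasing processing time): T5 T6 T1 T7 T2 T3 T4.
T5: 0→21
T6: 21→34
T1: 34→46
T7: 46→56
T2: 56→61
T3: 61→64
T4: 64→66
Sum = 21+34+46+56+61+64+66 = 348.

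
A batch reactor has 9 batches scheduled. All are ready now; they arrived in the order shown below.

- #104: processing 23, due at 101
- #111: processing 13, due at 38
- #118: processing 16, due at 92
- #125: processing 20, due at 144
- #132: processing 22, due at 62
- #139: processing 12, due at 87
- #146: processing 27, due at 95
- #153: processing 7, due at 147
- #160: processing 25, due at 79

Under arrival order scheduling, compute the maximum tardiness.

FIFO (arrival order): #104 #111 #118 #125 #132 #139 #146 #153 #160.
#104: 0→23, due 101, tardiness 0
#111: 23→36, due 38, tardiness 0
#118: 36→52, due 92, tardiness 0
#125: 52→72, due 144, tardiness 0
#132: 72→94, due 62, tardiness 32
#139: 94→106, due 87, tardiness 19
#146: 106→133, due 95, tardiness 38
#153: 133→140, due 147, tardiness 0
#160: 140→165, due 79, tardiness 86
Maximum = 86.

86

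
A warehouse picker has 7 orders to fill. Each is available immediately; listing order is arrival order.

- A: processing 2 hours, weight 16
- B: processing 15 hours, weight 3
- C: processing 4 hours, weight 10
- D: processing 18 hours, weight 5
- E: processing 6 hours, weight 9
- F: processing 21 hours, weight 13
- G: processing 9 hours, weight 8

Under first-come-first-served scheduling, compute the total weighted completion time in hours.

2351

FIFO (arrival order): A B C D E F G.
A: finishes 2, weight 16, w·C = 32
B: finishes 17, weight 3, w·C = 51
C: finishes 21, weight 10, w·C = 210
D: finishes 39, weight 5, w·C = 195
E: finishes 45, weight 9, w·C = 405
F: finishes 66, weight 13, w·C = 858
G: finishes 75, weight 8, w·C = 600
Sum = 32+51+210+195+405+858+600 = 2351.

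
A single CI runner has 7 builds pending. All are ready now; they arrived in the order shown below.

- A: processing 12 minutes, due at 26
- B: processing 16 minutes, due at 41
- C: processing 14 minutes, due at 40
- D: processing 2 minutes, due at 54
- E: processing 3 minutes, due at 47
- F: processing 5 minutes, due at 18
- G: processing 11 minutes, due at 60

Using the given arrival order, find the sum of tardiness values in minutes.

39

FIFO (arrival order): A B C D E F G.
A: 0→12, due 26, tardiness 0
B: 12→28, due 41, tardiness 0
C: 28→42, due 40, tardiness 2
D: 42→44, due 54, tardiness 0
E: 44→47, due 47, tardiness 0
F: 47→52, due 18, tardiness 34
G: 52→63, due 60, tardiness 3
Sum = 0+0+2+0+0+34+3 = 39.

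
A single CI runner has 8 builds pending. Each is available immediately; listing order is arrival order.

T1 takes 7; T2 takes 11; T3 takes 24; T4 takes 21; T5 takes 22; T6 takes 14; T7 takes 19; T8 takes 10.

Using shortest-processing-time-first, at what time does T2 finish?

SPT (increasing processing time): T1 T8 T2 T6 T7 T4 T5 T3.
T1: 0→7
T8: 7→17
T2: 17→28

28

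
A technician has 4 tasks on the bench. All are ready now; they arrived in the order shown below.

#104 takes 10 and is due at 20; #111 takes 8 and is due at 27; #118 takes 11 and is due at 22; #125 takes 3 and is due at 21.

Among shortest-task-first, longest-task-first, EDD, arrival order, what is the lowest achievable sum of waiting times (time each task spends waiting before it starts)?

35

SPT (increasing processing time): #125 #111 #104 #118.
#125: waits 0, runs 0→3
#111: waits 3, runs 3→11
#104: waits 11, runs 11→21
#118: waits 21, runs 21→32
Sum = 0+3+11+21 = 35.
LPT (decreasing processing time): #118 #104 #111 #125.
#118: waits 0, runs 0→11
#104: waits 11, runs 11→21
#111: waits 21, runs 21→29
#125: waits 29, runs 29→32
Sum = 0+11+21+29 = 61.
EDD (increasing due date): #104 #125 #118 #111.
#104: waits 0, runs 0→10
#125: waits 10, runs 10→13
#118: waits 13, runs 13→24
#111: waits 24, runs 24→32
Sum = 0+10+13+24 = 47.
FIFO (arrival order): #104 #111 #118 #125.
#104: waits 0, runs 0→10
#111: waits 10, runs 10→18
#118: waits 18, runs 18→29
#125: waits 29, runs 29→32
Sum = 0+10+18+29 = 57.
SPT 35, LPT 61, EDD 47, FIFO 57 → minimum 35.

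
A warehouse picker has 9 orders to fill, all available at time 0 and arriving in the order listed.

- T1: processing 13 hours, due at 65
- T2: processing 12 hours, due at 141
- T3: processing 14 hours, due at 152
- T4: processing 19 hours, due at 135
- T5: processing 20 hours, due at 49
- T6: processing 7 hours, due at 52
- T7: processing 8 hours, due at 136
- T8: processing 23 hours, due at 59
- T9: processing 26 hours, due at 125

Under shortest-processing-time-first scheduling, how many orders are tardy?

3

SPT (increasing processing time): T6 T7 T2 T1 T3 T4 T5 T8 T9.
T6: 0→7, due 52, tardiness 0
T7: 7→15, due 136, tardiness 0
T2: 15→27, due 141, tardiness 0
T1: 27→40, due 65, tardiness 0
T3: 40→54, due 152, tardiness 0
T4: 54→73, due 135, tardiness 0
T5: 73→93, due 49, tardiness 44
T8: 93→116, due 59, tardiness 57
T9: 116→142, due 125, tardiness 17
Late orders: 3.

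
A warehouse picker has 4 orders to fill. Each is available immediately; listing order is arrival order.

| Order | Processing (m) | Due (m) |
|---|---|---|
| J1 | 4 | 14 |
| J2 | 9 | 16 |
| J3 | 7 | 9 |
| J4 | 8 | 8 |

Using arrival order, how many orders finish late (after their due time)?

2

FIFO (arrival order): J1 J2 J3 J4.
J1: 0→4, due 14, tardiness 0
J2: 4→13, due 16, tardiness 0
J3: 13→20, due 9, tardiness 11
J4: 20→28, due 8, tardiness 20
Late orders: 2.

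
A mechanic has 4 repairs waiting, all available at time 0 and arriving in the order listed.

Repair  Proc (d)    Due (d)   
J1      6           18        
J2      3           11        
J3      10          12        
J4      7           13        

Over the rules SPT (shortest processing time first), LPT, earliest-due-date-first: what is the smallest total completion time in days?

SPT (increasing processing time): J2 J1 J4 J3.
J2: 0→3
J1: 3→9
J4: 9→16
J3: 16→26
Sum = 3+9+16+26 = 54.
LPT (decreasing processing time): J3 J4 J1 J2.
J3: 0→10
J4: 10→17
J1: 17→23
J2: 23→26
Sum = 10+17+23+26 = 76.
EDD (increasing due date): J2 J3 J4 J1.
J2: 0→3
J3: 3→13
J4: 13→20
J1: 20→26
Sum = 3+13+20+26 = 62.
SPT 54, LPT 76, EDD 62 → minimum 54.

54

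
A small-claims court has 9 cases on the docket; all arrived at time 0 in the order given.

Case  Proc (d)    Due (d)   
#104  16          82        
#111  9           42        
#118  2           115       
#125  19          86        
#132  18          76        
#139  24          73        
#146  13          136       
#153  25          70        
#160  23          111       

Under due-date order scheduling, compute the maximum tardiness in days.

EDD (increasing due date): #111 #153 #139 #132 #104 #125 #160 #118 #146.
#111: 0→9, due 42, tardiness 0
#153: 9→34, due 70, tardiness 0
#139: 34→58, due 73, tardiness 0
#132: 58→76, due 76, tardiness 0
#104: 76→92, due 82, tardiness 10
#125: 92→111, due 86, tardiness 25
#160: 111→134, due 111, tardiness 23
#118: 134→136, due 115, tardiness 21
#146: 136→149, due 136, tardiness 13
Maximum = 25.

25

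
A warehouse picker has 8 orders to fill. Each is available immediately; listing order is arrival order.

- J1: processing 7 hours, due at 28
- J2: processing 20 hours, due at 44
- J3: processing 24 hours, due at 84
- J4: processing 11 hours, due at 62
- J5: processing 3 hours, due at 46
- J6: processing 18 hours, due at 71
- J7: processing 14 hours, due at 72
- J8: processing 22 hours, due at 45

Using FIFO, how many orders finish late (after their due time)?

4

FIFO (arrival order): J1 J2 J3 J4 J5 J6 J7 J8.
J1: 0→7, due 28, tardiness 0
J2: 7→27, due 44, tardiness 0
J3: 27→51, due 84, tardiness 0
J4: 51→62, due 62, tardiness 0
J5: 62→65, due 46, tardiness 19
J6: 65→83, due 71, tardiness 12
J7: 83→97, due 72, tardiness 25
J8: 97→119, due 45, tardiness 74
Late orders: 4.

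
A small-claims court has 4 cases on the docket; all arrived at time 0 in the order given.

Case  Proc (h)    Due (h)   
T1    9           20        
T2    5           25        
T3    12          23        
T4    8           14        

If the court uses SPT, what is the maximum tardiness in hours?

11

SPT (increasing processing time): T2 T4 T1 T3.
T2: 0→5, due 25, tardiness 0
T4: 5→13, due 14, tardiness 0
T1: 13→22, due 20, tardiness 2
T3: 22→34, due 23, tardiness 11
Maximum = 11.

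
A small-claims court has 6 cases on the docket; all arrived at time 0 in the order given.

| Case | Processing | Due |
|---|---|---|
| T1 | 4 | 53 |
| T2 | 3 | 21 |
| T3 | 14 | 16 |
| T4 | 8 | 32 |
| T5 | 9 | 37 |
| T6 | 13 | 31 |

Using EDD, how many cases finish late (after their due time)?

2

EDD (increasing due date): T3 T2 T6 T4 T5 T1.
T3: 0→14, due 16, tardiness 0
T2: 14→17, due 21, tardiness 0
T6: 17→30, due 31, tardiness 0
T4: 30→38, due 32, tardiness 6
T5: 38→47, due 37, tardiness 10
T1: 47→51, due 53, tardiness 0
Late cases: 2.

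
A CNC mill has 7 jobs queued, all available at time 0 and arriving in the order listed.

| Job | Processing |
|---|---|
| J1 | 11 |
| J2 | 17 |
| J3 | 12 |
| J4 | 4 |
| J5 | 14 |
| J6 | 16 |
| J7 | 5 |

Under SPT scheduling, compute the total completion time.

SPT (increasing processing time): J4 J7 J1 J3 J5 J6 J2.
J4: 0→4
J7: 4→9
J1: 9→20
J3: 20→32
J5: 32→46
J6: 46→62
J2: 62→79
Sum = 4+9+20+32+46+62+79 = 252.

252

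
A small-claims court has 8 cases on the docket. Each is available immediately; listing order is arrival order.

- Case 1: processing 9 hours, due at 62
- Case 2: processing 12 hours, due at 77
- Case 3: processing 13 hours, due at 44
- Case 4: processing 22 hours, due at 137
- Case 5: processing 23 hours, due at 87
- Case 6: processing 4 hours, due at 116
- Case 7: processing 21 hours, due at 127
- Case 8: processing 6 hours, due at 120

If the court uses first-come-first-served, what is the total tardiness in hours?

FIFO (arrival order): Case 1 Case 2 Case 3 Case 4 Case 5 Case 6 Case 7 Case 8.
Case 1: 0→9, due 62, tardiness 0
Case 2: 9→21, due 77, tardiness 0
Case 3: 21→34, due 44, tardiness 0
Case 4: 34→56, due 137, tardiness 0
Case 5: 56→79, due 87, tardiness 0
Case 6: 79→83, due 116, tardiness 0
Case 7: 83→104, due 127, tardiness 0
Case 8: 104→110, due 120, tardiness 0
Sum = 0+0+0+0+0+0+0+0 = 0.

0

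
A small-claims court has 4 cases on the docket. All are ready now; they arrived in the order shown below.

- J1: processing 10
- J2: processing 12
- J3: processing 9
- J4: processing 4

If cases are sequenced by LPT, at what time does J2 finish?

LPT (decreasing processing time): J2 J1 J3 J4.
J2: 0→12

12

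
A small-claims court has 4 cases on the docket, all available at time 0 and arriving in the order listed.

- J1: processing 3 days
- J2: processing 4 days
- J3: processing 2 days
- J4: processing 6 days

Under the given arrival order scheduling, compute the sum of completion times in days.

FIFO (arrival order): J1 J2 J3 J4.
J1: 0→3
J2: 3→7
J3: 7→9
J4: 9→15
Sum = 3+7+9+15 = 34.

34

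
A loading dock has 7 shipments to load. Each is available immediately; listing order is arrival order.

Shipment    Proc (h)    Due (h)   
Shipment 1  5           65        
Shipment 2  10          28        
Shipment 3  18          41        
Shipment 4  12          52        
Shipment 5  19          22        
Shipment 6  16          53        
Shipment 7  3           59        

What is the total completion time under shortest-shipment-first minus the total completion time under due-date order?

SPT (increasing processing time): Shipment 7 Shipment 1 Shipment 2 Shipment 4 Shipment 6 Shipment 3 Shipment 5.
Shipment 7: 0→3
Shipment 1: 3→8
Shipment 2: 8→18
Shipment 4: 18→30
Shipment 6: 30→46
Shipment 3: 46→64
Shipment 5: 64→83
Sum = 3+8+18+30+46+64+83 = 252.
EDD (increasing due date): Shipment 5 Shipment 2 Shipment 3 Shipment 4 Shipment 6 Shipment 7 Shipment 1.
Shipment 5: 0→19
Shipment 2: 19→29
Shipment 3: 29→47
Shipment 4: 47→59
Shipment 6: 59→75
Shipment 7: 75→78
Shipment 1: 78→83
Sum = 19+29+47+59+75+78+83 = 390.
Difference = 252 − 390 = -138.

-138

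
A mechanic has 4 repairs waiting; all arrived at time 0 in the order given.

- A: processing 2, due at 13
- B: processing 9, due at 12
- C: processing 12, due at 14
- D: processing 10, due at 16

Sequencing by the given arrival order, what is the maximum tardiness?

FIFO (arrival order): A B C D.
A: 0→2, due 13, tardiness 0
B: 2→11, due 12, tardiness 0
C: 11→23, due 14, tardiness 9
D: 23→33, due 16, tardiness 17
Maximum = 17.

17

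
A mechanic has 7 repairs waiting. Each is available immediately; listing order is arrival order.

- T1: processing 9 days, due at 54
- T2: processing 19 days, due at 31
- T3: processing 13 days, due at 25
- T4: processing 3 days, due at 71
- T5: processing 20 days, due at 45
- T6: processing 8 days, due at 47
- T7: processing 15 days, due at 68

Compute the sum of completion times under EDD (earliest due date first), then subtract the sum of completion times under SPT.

128

EDD (increasing due date): T3 T2 T5 T6 T1 T7 T4.
T3: 0→13
T2: 13→32
T5: 32→52
T6: 52→60
T1: 60→69
T7: 69→84
T4: 84→87
Sum = 13+32+52+60+69+84+87 = 397.
SPT (increasing processing time): T4 T6 T1 T3 T7 T2 T5.
T4: 0→3
T6: 3→11
T1: 11→20
T3: 20→33
T7: 33→48
T2: 48→67
T5: 67→87
Sum = 3+11+20+33+48+67+87 = 269.
Difference = 397 − 269 = 128.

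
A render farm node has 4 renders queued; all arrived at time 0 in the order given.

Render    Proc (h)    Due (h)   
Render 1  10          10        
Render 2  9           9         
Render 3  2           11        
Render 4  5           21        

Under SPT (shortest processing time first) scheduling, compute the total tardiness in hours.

23

SPT (increasing processing time): Render 3 Render 4 Render 2 Render 1.
Render 3: 0→2, due 11, tardiness 0
Render 4: 2→7, due 21, tardiness 0
Render 2: 7→16, due 9, tardiness 7
Render 1: 16→26, due 10, tardiness 16
Sum = 0+0+7+16 = 23.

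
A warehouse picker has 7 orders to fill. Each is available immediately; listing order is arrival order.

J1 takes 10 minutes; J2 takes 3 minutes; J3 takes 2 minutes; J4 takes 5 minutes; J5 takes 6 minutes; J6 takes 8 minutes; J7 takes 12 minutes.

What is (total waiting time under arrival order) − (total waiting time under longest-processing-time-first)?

FIFO (arrival order): J1 J2 J3 J4 J5 J6 J7.
J1: waits 0, runs 0→10
J2: waits 10, runs 10→13
J3: waits 13, runs 13→15
J4: waits 15, runs 15→20
J5: waits 20, runs 20→26
J6: waits 26, runs 26→34
J7: waits 34, runs 34→46
Sum = 0+10+13+15+20+26+34 = 118.
LPT (decreasing processing time): J7 J1 J6 J5 J4 J2 J3.
J7: waits 0, runs 0→12
J1: waits 12, runs 12→22
J6: waits 22, runs 22→30
J5: waits 30, runs 30→36
J4: waits 36, runs 36→41
J2: waits 41, runs 41→44
J3: waits 44, runs 44→46
Sum = 0+12+22+30+36+41+44 = 185.
Difference = 118 − 185 = -67.

-67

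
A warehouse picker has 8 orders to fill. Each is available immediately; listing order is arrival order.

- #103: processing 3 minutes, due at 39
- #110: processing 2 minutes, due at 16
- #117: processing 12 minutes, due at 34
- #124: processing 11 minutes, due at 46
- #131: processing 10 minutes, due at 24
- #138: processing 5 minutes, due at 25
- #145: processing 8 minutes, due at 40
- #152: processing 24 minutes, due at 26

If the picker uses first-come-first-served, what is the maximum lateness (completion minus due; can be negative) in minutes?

49

FIFO (arrival order): #103 #110 #117 #124 #131 #138 #145 #152.
#103: 0→3, due 39, lateness -36
#110: 3→5, due 16, lateness -11
#117: 5→17, due 34, lateness -17
#124: 17→28, due 46, lateness -18
#131: 28→38, due 24, lateness 14
#138: 38→43, due 25, lateness 18
#145: 43→51, due 40, lateness 11
#152: 51→75, due 26, lateness 49
Maximum = 49.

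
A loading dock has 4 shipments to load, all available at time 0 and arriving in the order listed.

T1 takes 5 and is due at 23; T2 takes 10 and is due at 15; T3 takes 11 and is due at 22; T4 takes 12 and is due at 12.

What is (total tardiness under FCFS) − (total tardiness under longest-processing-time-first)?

FIFO (arrival order): T1 T2 T3 T4.
T1: 0→5, due 23, tardiness 0
T2: 5→15, due 15, tardiness 0
T3: 15→26, due 22, tardiness 4
T4: 26→38, due 12, tardiness 26
Sum = 0+0+4+26 = 30.
LPT (decreasing processing time): T4 T3 T2 T1.
T4: 0→12, due 12, tardiness 0
T3: 12→23, due 22, tardiness 1
T2: 23→33, due 15, tardiness 18
T1: 33→38, due 23, tardiness 15
Sum = 0+1+18+15 = 34.
Difference = 30 − 34 = -4.

-4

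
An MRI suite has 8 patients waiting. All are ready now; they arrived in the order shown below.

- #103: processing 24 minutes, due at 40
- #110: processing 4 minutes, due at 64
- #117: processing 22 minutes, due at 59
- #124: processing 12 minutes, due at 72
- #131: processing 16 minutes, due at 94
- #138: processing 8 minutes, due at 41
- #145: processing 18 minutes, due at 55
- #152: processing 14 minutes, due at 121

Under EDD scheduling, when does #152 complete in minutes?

EDD (increasing due date): #103 #138 #145 #117 #110 #124 #131 #152.
#103: 0→24
#138: 24→32
#145: 32→50
#117: 50→72
#110: 72→76
#124: 76→88
#131: 88→104
#152: 104→118

118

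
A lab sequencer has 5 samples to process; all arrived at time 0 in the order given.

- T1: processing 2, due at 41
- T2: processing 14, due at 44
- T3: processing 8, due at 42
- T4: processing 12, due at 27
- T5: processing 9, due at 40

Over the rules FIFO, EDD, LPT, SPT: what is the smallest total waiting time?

FIFO (arrival order): T1 T2 T3 T4 T5.
T1: waits 0, runs 0→2
T2: waits 2, runs 2→16
T3: waits 16, runs 16→24
T4: waits 24, runs 24→36
T5: waits 36, runs 36→45
Sum = 0+2+16+24+36 = 78.
EDD (increasing due date): T4 T5 T1 T3 T2.
T4: waits 0, runs 0→12
T5: waits 12, runs 12→21
T1: waits 21, runs 21→23
T3: waits 23, runs 23→31
T2: waits 31, runs 31→45
Sum = 0+12+21+23+31 = 87.
LPT (decreasing processing time): T2 T4 T5 T3 T1.
T2: waits 0, runs 0→14
T4: waits 14, runs 14→26
T5: waits 26, runs 26→35
T3: waits 35, runs 35→43
T1: waits 43, runs 43→45
Sum = 0+14+26+35+43 = 118.
SPT (increasing processing time): T1 T3 T5 T4 T2.
T1: waits 0, runs 0→2
T3: waits 2, runs 2→10
T5: waits 10, runs 10→19
T4: waits 19, runs 19→31
T2: waits 31, runs 31→45
Sum = 0+2+10+19+31 = 62.
FIFO 78, EDD 87, LPT 118, SPT 62 → minimum 62.

62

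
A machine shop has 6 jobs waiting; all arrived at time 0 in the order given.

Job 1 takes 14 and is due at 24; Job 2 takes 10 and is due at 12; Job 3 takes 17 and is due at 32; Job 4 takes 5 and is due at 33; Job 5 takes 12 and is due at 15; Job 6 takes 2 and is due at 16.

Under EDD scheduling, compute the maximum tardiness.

EDD (increasing due date): Job 2 Job 5 Job 6 Job 1 Job 3 Job 4.
Job 2: 0→10, due 12, tardiness 0
Job 5: 10→22, due 15, tardiness 7
Job 6: 22→24, due 16, tardiness 8
Job 1: 24→38, due 24, tardiness 14
Job 3: 38→55, due 32, tardiness 23
Job 4: 55→60, due 33, tardiness 27
Maximum = 27.

27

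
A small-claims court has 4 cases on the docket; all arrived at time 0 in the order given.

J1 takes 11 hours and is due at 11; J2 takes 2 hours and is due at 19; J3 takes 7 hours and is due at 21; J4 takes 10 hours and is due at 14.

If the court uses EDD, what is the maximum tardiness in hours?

9

EDD (increasing due date): J1 J4 J2 J3.
J1: 0→11, due 11, tardiness 0
J4: 11→21, due 14, tardiness 7
J2: 21→23, due 19, tardiness 4
J3: 23→30, due 21, tardiness 9
Maximum = 9.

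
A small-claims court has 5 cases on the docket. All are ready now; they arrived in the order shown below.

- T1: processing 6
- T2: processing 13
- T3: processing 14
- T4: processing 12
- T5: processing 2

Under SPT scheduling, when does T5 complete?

2

SPT (increasing processing time): T5 T1 T4 T2 T3.
T5: 0→2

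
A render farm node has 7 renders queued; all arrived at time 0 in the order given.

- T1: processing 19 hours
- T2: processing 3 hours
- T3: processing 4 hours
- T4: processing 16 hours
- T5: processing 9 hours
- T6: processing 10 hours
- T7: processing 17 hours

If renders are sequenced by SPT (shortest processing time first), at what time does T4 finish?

SPT (increasing processing time): T2 T3 T5 T6 T4 T7 T1.
T2: 0→3
T3: 3→7
T5: 7→16
T6: 16→26
T4: 26→42

42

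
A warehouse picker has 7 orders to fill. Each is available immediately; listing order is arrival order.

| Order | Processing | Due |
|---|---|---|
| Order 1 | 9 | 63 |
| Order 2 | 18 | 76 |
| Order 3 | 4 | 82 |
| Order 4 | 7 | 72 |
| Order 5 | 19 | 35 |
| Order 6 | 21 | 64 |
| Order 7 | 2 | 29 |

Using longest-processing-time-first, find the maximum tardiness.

LPT (decreasing processing time): Order 6 Order 5 Order 2 Order 1 Order 4 Order 3 Order 7.
Order 6: 0→21, due 64, tardiness 0
Order 5: 21→40, due 35, tardiness 5
Order 2: 40→58, due 76, tardiness 0
Order 1: 58→67, due 63, tardiness 4
Order 4: 67→74, due 72, tardiness 2
Order 3: 74→78, due 82, tardiness 0
Order 7: 78→80, due 29, tardiness 51
Maximum = 51.

51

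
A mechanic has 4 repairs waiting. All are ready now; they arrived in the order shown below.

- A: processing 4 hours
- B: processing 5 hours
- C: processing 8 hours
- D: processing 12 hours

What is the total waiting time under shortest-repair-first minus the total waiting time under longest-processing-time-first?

SPT (increasing processing time): A B C D.
A: waits 0, runs 0→4
B: waits 4, runs 4→9
C: waits 9, runs 9→17
D: waits 17, runs 17→29
Sum = 0+4+9+17 = 30.
LPT (decreasing processing time): D C B A.
D: waits 0, runs 0→12
C: waits 12, runs 12→20
B: waits 20, runs 20→25
A: waits 25, runs 25→29
Sum = 0+12+20+25 = 57.
Difference = 30 − 57 = -27.

-27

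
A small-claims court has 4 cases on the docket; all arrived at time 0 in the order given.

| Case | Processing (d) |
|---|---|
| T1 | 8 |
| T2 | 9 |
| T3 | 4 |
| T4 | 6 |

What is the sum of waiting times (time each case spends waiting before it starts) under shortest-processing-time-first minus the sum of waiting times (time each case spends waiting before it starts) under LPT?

-17

SPT (increasing processing time): T3 T4 T1 T2.
T3: waits 0, runs 0→4
T4: waits 4, runs 4→10
T1: waits 10, runs 10→18
T2: waits 18, runs 18→27
Sum = 0+4+10+18 = 32.
LPT (decreasing processing time): T2 T1 T4 T3.
T2: waits 0, runs 0→9
T1: waits 9, runs 9→17
T4: waits 17, runs 17→23
T3: waits 23, runs 23→27
Sum = 0+9+17+23 = 49.
Difference = 32 − 49 = -17.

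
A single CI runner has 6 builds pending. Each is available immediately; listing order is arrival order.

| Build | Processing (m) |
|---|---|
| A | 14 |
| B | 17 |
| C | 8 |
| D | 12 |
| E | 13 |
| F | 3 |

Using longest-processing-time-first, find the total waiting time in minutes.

212

LPT (decreasing processing time): B A E D C F.
B: waits 0, runs 0→17
A: waits 17, runs 17→31
E: waits 31, runs 31→44
D: waits 44, runs 44→56
C: waits 56, runs 56→64
F: waits 64, runs 64→67
Sum = 0+17+31+44+56+64 = 212.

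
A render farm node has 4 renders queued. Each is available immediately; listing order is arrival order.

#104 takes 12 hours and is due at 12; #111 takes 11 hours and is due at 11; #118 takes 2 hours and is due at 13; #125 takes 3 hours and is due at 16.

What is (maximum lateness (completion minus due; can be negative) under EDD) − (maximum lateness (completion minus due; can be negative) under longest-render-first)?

EDD (increasing due date): #111 #104 #118 #125.
#111: 0→11, due 11, lateness 0
#104: 11→23, due 12, lateness 11
#118: 23→25, due 13, lateness 12
#125: 25→28, due 16, lateness 12
Maximum = 12.
LPT (decreasing processing time): #104 #111 #125 #118.
#104: 0→12, due 12, lateness 0
#111: 12→23, due 11, lateness 12
#125: 23→26, due 16, lateness 10
#118: 26→28, due 13, lateness 15
Maximum = 15.
Difference = 12 − 15 = -3.

-3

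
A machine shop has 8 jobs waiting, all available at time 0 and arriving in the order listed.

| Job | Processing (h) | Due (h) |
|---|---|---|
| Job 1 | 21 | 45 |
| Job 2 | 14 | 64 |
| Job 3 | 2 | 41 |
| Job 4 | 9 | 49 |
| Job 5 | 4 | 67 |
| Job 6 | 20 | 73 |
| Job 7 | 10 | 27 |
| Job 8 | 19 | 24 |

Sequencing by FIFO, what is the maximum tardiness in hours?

FIFO (arrival order): Job 1 Job 2 Job 3 Job 4 Job 5 Job 6 Job 7 Job 8.
Job 1: 0→21, due 45, tardiness 0
Job 2: 21→35, due 64, tardiness 0
Job 3: 35→37, due 41, tardiness 0
Job 4: 37→46, due 49, tardiness 0
Job 5: 46→50, due 67, tardiness 0
Job 6: 50→70, due 73, tardiness 0
Job 7: 70→80, due 27, tardiness 53
Job 8: 80→99, due 24, tardiness 75
Maximum = 75.

75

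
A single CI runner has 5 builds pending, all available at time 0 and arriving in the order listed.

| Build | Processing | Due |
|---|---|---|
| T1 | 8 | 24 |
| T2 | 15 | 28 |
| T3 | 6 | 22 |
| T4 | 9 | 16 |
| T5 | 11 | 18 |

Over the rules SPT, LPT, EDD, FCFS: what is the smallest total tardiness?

37

SPT (increasing processing time): T3 T1 T4 T5 T2.
T3: 0→6, due 22, tardiness 0
T1: 6→14, due 24, tardiness 0
T4: 14→23, due 16, tardiness 7
T5: 23→34, due 18, tardiness 16
T2: 34→49, due 28, tardiness 21
Sum = 0+0+7+16+21 = 44.
LPT (decreasing processing time): T2 T5 T4 T1 T3.
T2: 0→15, due 28, tardiness 0
T5: 15→26, due 18, tardiness 8
T4: 26→35, due 16, tardiness 19
T1: 35→43, due 24, tardiness 19
T3: 43→49, due 22, tardiness 27
Sum = 0+8+19+19+27 = 73.
EDD (increasing due date): T4 T5 T3 T1 T2.
T4: 0→9, due 16, tardiness 0
T5: 9→20, due 18, tardiness 2
T3: 20→26, due 22, tardiness 4
T1: 26→34, due 24, tardiness 10
T2: 34→49, due 28, tardiness 21
Sum = 0+2+4+10+21 = 37.
FIFO (arrival order): T1 T2 T3 T4 T5.
T1: 0→8, due 24, tardiness 0
T2: 8→23, due 28, tardiness 0
T3: 23→29, due 22, tardiness 7
T4: 29→38, due 16, tardiness 22
T5: 38→49, due 18, tardiness 31
Sum = 0+0+7+22+31 = 60.
SPT 44, LPT 73, EDD 37, FIFO 60 → minimum 37.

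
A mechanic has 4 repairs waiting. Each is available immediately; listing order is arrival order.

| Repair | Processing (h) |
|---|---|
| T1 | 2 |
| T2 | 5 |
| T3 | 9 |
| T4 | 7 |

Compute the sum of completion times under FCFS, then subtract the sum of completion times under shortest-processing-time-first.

2

FIFO (arrival order): T1 T2 T3 T4.
T1: 0→2
T2: 2→7
T3: 7→16
T4: 16→23
Sum = 2+7+16+23 = 48.
SPT (increasing processing time): T1 T2 T4 T3.
T1: 0→2
T2: 2→7
T4: 7→14
T3: 14→23
Sum = 2+7+14+23 = 46.
Difference = 48 − 46 = 2.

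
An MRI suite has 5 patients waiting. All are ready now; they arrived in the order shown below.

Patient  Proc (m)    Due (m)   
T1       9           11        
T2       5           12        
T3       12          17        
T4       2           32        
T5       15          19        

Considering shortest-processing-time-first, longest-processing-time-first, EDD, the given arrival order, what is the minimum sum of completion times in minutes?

96

SPT (increasing processing time): T4 T2 T1 T3 T5.
T4: 0→2
T2: 2→7
T1: 7→16
T3: 16→28
T5: 28→43
Sum = 2+7+16+28+43 = 96.
LPT (decreasing processing time): T5 T3 T1 T2 T4.
T5: 0→15
T3: 15→27
T1: 27→36
T2: 36→41
T4: 41→43
Sum = 15+27+36+41+43 = 162.
EDD (increasing due date): T1 T2 T3 T5 T4.
T1: 0→9
T2: 9→14
T3: 14→26
T5: 26→41
T4: 41→43
Sum = 9+14+26+41+43 = 133.
FIFO (arrival order): T1 T2 T3 T4 T5.
T1: 0→9
T2: 9→14
T3: 14→26
T4: 26→28
T5: 28→43
Sum = 9+14+26+28+43 = 120.
SPT 96, LPT 162, EDD 133, FIFO 120 → minimum 96.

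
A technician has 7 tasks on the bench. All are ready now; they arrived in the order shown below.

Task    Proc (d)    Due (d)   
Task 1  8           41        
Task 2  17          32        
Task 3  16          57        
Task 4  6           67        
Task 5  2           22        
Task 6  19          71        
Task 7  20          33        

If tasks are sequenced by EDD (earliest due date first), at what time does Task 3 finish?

63

EDD (increasing due date): Task 5 Task 2 Task 7 Task 1 Task 3 Task 4 Task 6.
Task 5: 0→2
Task 2: 2→19
Task 7: 19→39
Task 1: 39→47
Task 3: 47→63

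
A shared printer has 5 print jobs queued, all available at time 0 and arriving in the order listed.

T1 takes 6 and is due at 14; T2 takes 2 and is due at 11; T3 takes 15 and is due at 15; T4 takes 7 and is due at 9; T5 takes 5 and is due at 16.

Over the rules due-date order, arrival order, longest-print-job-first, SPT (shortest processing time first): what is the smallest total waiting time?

42

EDD (increasing due date): T4 T2 T1 T3 T5.
T4: waits 0, runs 0→7
T2: waits 7, runs 7→9
T1: waits 9, runs 9→15
T3: waits 15, runs 15→30
T5: waits 30, runs 30→35
Sum = 0+7+9+15+30 = 61.
FIFO (arrival order): T1 T2 T3 T4 T5.
T1: waits 0, runs 0→6
T2: waits 6, runs 6→8
T3: waits 8, runs 8→23
T4: waits 23, runs 23→30
T5: waits 30, runs 30→35
Sum = 0+6+8+23+30 = 67.
LPT (decreasing processing time): T3 T4 T1 T5 T2.
T3: waits 0, runs 0→15
T4: waits 15, runs 15→22
T1: waits 22, runs 22→28
T5: waits 28, runs 28→33
T2: waits 33, runs 33→35
Sum = 0+15+22+28+33 = 98.
SPT (increasing processing time): T2 T5 T1 T4 T3.
T2: waits 0, runs 0→2
T5: waits 2, runs 2→7
T1: waits 7, runs 7→13
T4: waits 13, runs 13→20
T3: waits 20, runs 20→35
Sum = 0+2+7+13+20 = 42.
EDD 61, FIFO 67, LPT 98, SPT 42 → minimum 42.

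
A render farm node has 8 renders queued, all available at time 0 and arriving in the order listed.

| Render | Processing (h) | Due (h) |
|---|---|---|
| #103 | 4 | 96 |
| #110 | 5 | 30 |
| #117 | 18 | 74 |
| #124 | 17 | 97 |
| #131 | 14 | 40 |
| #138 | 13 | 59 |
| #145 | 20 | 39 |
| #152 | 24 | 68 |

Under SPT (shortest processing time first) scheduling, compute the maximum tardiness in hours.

52

SPT (increasing processing time): #103 #110 #138 #131 #124 #117 #145 #152.
#103: 0→4, due 96, tardiness 0
#110: 4→9, due 30, tardiness 0
#138: 9→22, due 59, tardiness 0
#131: 22→36, due 40, tardiness 0
#124: 36→53, due 97, tardiness 0
#117: 53→71, due 74, tardiness 0
#145: 71→91, due 39, tardiness 52
#152: 91→115, due 68, tardiness 47
Maximum = 52.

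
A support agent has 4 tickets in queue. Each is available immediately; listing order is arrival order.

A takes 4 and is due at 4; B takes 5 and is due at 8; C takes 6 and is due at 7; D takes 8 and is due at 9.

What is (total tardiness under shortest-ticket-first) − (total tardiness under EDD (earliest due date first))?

-1

SPT (increasing processing time): A B C D.
A: 0→4, due 4, tardiness 0
B: 4→9, due 8, tardiness 1
C: 9→15, due 7, tardiness 8
D: 15→23, due 9, tardiness 14
Sum = 0+1+8+14 = 23.
EDD (increasing due date): A C B D.
A: 0→4, due 4, tardiness 0
C: 4→10, due 7, tardiness 3
B: 10→15, due 8, tardiness 7
D: 15→23, due 9, tardiness 14
Sum = 0+3+7+14 = 24.
Difference = 23 − 24 = -1.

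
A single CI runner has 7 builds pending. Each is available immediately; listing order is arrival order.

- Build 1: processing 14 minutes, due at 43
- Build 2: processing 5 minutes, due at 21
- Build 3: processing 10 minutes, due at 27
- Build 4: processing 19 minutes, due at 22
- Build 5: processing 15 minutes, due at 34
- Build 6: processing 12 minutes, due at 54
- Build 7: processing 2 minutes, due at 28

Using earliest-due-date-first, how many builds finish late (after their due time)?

6

EDD (increasing due date): Build 2 Build 4 Build 3 Build 7 Build 5 Build 1 Build 6.
Build 2: 0→5, due 21, tardiness 0
Build 4: 5→24, due 22, tardiness 2
Build 3: 24→34, due 27, tardiness 7
Build 7: 34→36, due 28, tardiness 8
Build 5: 36→51, due 34, tardiness 17
Build 1: 51→65, due 43, tardiness 22
Build 6: 65→77, due 54, tardiness 23
Late builds: 6.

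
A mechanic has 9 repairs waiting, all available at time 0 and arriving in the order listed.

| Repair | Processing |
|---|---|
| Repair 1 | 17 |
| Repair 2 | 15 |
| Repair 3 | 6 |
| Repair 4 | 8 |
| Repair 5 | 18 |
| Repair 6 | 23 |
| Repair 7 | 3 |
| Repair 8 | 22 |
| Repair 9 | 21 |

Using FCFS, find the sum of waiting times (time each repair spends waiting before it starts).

486

FIFO (arrival order): Repair 1 Repair 2 Repair 3 Repair 4 Repair 5 Repair 6 Repair 7 Repair 8 Repair 9.
Repair 1: waits 0, runs 0→17
Repair 2: waits 17, runs 17→32
Repair 3: waits 32, runs 32→38
Repair 4: waits 38, runs 38→46
Repair 5: waits 46, runs 46→64
Repair 6: waits 64, runs 64→87
Repair 7: waits 87, runs 87→90
Repair 8: waits 90, runs 90→112
Repair 9: waits 112, runs 112→133
Sum = 0+17+32+38+46+64+87+90+112 = 486.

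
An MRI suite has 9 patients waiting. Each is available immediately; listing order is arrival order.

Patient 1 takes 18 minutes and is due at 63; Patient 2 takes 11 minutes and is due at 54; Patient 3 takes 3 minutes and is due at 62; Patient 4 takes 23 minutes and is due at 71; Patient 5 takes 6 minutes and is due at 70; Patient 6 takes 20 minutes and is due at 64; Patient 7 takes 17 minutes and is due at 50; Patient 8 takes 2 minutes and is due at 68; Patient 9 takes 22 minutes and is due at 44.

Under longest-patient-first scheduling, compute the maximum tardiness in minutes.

58

LPT (decreasing processing time): Patient 4 Patient 9 Patient 6 Patient 1 Patient 7 Patient 2 Patient 5 Patient 3 Patient 8.
Patient 4: 0→23, due 71, tardiness 0
Patient 9: 23→45, due 44, tardiness 1
Patient 6: 45→65, due 64, tardiness 1
Patient 1: 65→83, due 63, tardiness 20
Patient 7: 83→100, due 50, tardiness 50
Patient 2: 100→111, due 54, tardiness 57
Patient 5: 111→117, due 70, tardiness 47
Patient 3: 117→120, due 62, tardiness 58
Patient 8: 120→122, due 68, tardiness 54
Maximum = 58.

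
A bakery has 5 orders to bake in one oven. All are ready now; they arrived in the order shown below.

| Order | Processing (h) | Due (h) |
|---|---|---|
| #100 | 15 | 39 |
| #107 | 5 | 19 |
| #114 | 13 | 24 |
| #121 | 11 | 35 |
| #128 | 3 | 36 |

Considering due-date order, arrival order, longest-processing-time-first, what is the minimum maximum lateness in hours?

8

EDD (increasing due date): #107 #114 #121 #128 #100.
#107: 0→5, due 19, lateness -14
#114: 5→18, due 24, lateness -6
#121: 18→29, due 35, lateness -6
#128: 29→32, due 36, lateness -4
#100: 32→47, due 39, lateness 8
Maximum = 8.
FIFO (arrival order): #100 #107 #114 #121 #128.
#100: 0→15, due 39, lateness -24
#107: 15→20, due 19, lateness 1
#114: 20→33, due 24, lateness 9
#121: 33→44, due 35, lateness 9
#128: 44→47, due 36, lateness 11
Maximum = 11.
LPT (decreasing processing time): #100 #114 #121 #107 #128.
#100: 0→15, due 39, lateness -24
#114: 15→28, due 24, lateness 4
#121: 28→39, due 35, lateness 4
#107: 39→44, due 19, lateness 25
#128: 44→47, due 36, lateness 11
Maximum = 25.
EDD 8, FIFO 11, LPT 25 → minimum 8.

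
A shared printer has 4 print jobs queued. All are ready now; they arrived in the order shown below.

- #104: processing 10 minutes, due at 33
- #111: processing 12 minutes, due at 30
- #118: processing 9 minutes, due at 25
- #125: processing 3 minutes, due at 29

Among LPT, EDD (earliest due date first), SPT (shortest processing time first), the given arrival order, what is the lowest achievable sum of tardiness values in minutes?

1

LPT (decreasing processing time): #111 #104 #118 #125.
#111: 0→12, due 30, tardiness 0
#104: 12→22, due 33, tardiness 0
#118: 22→31, due 25, tardiness 6
#125: 31→34, due 29, tardiness 5
Sum = 0+0+6+5 = 11.
EDD (increasing due date): #118 #125 #111 #104.
#118: 0→9, due 25, tardiness 0
#125: 9→12, due 29, tardiness 0
#111: 12→24, due 30, tardiness 0
#104: 24→34, due 33, tardiness 1
Sum = 0+0+0+1 = 1.
SPT (increasing processing time): #125 #118 #104 #111.
#125: 0→3, due 29, tardiness 0
#118: 3→12, due 25, tardiness 0
#104: 12→22, due 33, tardiness 0
#111: 22→34, due 30, tardiness 4
Sum = 0+0+0+4 = 4.
FIFO (arrival order): #104 #111 #118 #125.
#104: 0→10, due 33, tardiness 0
#111: 10→22, due 30, tardiness 0
#118: 22→31, due 25, tardiness 6
#125: 31→34, due 29, tardiness 5
Sum = 0+0+6+5 = 11.
LPT 11, EDD 1, SPT 4, FIFO 11 → minimum 1.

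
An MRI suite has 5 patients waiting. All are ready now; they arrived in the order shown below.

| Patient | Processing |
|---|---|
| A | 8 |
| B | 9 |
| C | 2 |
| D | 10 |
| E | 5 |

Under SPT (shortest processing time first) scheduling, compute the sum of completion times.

SPT (increasing processing time): C E A B D.
C: 0→2
E: 2→7
A: 7→15
B: 15→24
D: 24→34
Sum = 2+7+15+24+34 = 82.

82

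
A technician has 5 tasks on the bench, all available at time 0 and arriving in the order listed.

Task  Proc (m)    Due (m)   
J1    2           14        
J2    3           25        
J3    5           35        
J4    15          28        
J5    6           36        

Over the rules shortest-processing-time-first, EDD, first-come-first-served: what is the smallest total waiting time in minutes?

33

SPT (increasing processing time): J1 J2 J3 J5 J4.
J1: waits 0, runs 0→2
J2: waits 2, runs 2→5
J3: waits 5, runs 5→10
J5: waits 10, runs 10→16
J4: waits 16, runs 16→31
Sum = 0+2+5+10+16 = 33.
EDD (increasing due date): J1 J2 J4 J3 J5.
J1: waits 0, runs 0→2
J2: waits 2, runs 2→5
J4: waits 5, runs 5→20
J3: waits 20, runs 20→25
J5: waits 25, runs 25→31
Sum = 0+2+5+20+25 = 52.
FIFO (arrival order): J1 J2 J3 J4 J5.
J1: waits 0, runs 0→2
J2: waits 2, runs 2→5
J3: waits 5, runs 5→10
J4: waits 10, runs 10→25
J5: waits 25, runs 25→31
Sum = 0+2+5+10+25 = 42.
SPT 33, EDD 52, FIFO 42 → minimum 33.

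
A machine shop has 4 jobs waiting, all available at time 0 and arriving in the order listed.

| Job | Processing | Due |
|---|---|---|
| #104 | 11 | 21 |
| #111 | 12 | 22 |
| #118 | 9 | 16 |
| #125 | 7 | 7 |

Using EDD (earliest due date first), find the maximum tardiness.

17

EDD (increasing due date): #125 #118 #104 #111.
#125: 0→7, due 7, tardiness 0
#118: 7→16, due 16, tardiness 0
#104: 16→27, due 21, tardiness 6
#111: 27→39, due 22, tardiness 17
Maximum = 17.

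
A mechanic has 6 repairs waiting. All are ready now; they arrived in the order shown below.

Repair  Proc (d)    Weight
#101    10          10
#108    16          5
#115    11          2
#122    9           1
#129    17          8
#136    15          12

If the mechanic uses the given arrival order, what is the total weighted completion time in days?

FIFO (arrival order): #101 #108 #115 #122 #129 #136.
#101: finishes 10, weight 10, w·C = 100
#108: finishes 26, weight 5, w·C = 130
#115: finishes 37, weight 2, w·C = 74
#122: finishes 46, weight 1, w·C = 46
#129: finishes 63, weight 8, w·C = 504
#136: finishes 78, weight 12, w·C = 936
Sum = 100+130+74+46+504+936 = 1790.

1790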